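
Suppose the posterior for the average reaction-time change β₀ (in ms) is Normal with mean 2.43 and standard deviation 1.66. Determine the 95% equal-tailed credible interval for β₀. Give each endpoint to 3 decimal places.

[-0.824, 5.684]

The posterior is symmetric, so the 95% equal-tailed interval is β₀ = 2.43 ± z·1.66 with z = 1.960.
Half-width: 1.960 × 1.66 = 3.254.
2.43 − 3.254 = -0.824; 2.43 + 3.254 = 5.684.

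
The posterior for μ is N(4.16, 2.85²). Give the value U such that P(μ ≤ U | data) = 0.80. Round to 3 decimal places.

Need U with P(μ ≤ U) = 0.80: U = 4.16 + z_{0.2}·2.85.
z = 0.842; U = 4.16 + 0.842 × 2.85 = 6.559.

6.559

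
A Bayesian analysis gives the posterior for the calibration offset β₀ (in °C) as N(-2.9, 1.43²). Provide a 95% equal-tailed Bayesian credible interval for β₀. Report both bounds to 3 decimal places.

[-5.703, -0.097]

The posterior is symmetric, so the 95% equal-tailed interval is β₀ = -2.9 ± z·1.43 with z = 1.960.
Half-width: 1.960 × 1.43 = 2.803.
-2.9 − 2.803 = -5.703; -2.9 + 2.803 = -0.097.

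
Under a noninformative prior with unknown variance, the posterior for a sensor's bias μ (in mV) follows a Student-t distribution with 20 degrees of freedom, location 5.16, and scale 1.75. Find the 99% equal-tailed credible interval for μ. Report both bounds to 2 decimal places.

The t_20 distribution is symmetric; the 99% interval is 5.16 ± t·1.75 with t_{0.995,20} = 2.845.
Half-width: 2.845 × 1.75 = 4.98.
5.16 − 4.98 = 0.18; 5.16 + 4.98 = 10.14.

[0.18, 10.14]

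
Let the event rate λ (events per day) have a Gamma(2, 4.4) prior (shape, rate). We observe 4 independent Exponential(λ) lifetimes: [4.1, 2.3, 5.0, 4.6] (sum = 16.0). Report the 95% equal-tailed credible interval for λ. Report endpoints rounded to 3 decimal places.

[0.108, 0.572]

Posterior: Gamma(2+4, 4.4+16.0) = Gamma(6, 20.4) (shape, rate).
Equal-tailed 95% interval: Gamma(6, 20.4) quantiles at 0.025 and 0.975.
Posterior mean ≈ 0.294, SD ≈ 0.120; a Normal approximation gives roughly [0.059, 0.529].
Exact: lower = 0.108; upper = 0.572.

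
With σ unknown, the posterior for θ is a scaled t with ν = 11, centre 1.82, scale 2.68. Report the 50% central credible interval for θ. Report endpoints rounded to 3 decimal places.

[-0.049, 3.689]

The t_11 distribution is symmetric; the 50% interval is 1.82 ± t·2.68 with t_{0.75,11} = 0.697.
Half-width: 0.697 × 2.68 = 1.869.
1.82 − 1.869 = -0.049; 1.82 + 1.869 = 3.689.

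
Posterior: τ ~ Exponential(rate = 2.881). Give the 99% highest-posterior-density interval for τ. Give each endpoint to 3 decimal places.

The exponential density is strictly decreasing on [0, ∞), so the HPD interval is anchored at 0: [0, q] with P(τ ≤ q) = 0.99.
q = −ln(1 − 0.99) / 2.881 = 4.6052 / 2.881 = 1.598.

[0.000, 1.598]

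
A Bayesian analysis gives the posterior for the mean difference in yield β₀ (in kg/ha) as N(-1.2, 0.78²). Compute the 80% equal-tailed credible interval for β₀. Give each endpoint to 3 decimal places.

The posterior is symmetric, so the 80% equal-tailed interval is β₀ = -1.2 ± z·0.78 with z = 1.282.
Half-width: 1.282 × 0.78 = 1.000.
-1.2 − 1.000 = -2.200; -1.2 + 1.000 = -0.200.

[-2.200, -0.200]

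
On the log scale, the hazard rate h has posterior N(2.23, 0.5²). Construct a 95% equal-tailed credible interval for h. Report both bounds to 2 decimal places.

[3.49, 24.78]

On the log scale the 95% interval is 2.23 ± 1.960 × 0.5 = [1.2500, 3.2100].
Exponentiate: [e^1.2500, e^3.2100] = [3.49, 24.78].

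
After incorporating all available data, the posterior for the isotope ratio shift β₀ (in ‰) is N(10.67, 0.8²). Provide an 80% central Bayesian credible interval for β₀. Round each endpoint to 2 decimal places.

The posterior is symmetric, so the 80% equal-tailed interval is β₀ = 10.67 ± z·0.8 with z = 1.282.
Half-width: 1.282 × 0.8 = 1.03.
10.67 − 1.03 = 9.64; 10.67 + 1.03 = 11.70.

[9.64, 11.70]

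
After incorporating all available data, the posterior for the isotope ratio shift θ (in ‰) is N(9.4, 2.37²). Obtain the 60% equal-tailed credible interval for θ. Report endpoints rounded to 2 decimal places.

[7.41, 11.39]

The posterior is symmetric, so the 60% equal-tailed interval is θ = 9.4 ± z·2.37 with z = 0.842.
Half-width: 0.842 × 2.37 = 1.99.
9.4 − 1.99 = 7.41; 9.4 + 1.99 = 11.39.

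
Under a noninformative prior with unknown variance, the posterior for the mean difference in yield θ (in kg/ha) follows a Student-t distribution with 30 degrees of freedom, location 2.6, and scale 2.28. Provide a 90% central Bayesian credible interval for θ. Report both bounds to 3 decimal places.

[-1.270, 6.470]

The t_30 distribution is symmetric; the 90% interval is 2.6 ± t·2.28 with t_{0.95,30} = 1.697.
Half-width: 1.697 × 2.28 = 3.870.
2.6 − 3.870 = -1.270; 2.6 + 3.870 = 6.470.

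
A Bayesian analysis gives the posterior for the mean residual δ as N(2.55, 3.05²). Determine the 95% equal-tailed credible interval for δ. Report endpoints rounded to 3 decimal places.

The posterior is symmetric, so the 95% equal-tailed interval is δ = 2.55 ± z·3.05 with z = 1.960.
Half-width: 1.960 × 3.05 = 5.978.
2.55 − 5.978 = -3.428; 2.55 + 5.978 = 8.528.

[-3.428, 8.528]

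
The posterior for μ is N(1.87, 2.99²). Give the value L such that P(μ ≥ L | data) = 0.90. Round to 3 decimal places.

Need L with P(μ ≥ L) = 0.90: L = 1.87 − z_{0.1}·2.99.
z = 1.282; L = 1.87 − 1.282 × 2.99 = -1.962.

-1.962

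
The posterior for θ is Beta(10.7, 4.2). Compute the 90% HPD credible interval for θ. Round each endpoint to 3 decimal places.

[0.540, 0.903]

The posterior is unimodal and skewed, so the HPD interval has equal density at both endpoints and is the shortest 90% interval.
Solving f(0.540) = f(0.903) with F(0.903) − F(0.540) = 0.90 gives [0.540, 0.903].
For comparison, the equal-tailed interval is [0.516, 0.886]; the HPD is narrower and shifted toward the mode.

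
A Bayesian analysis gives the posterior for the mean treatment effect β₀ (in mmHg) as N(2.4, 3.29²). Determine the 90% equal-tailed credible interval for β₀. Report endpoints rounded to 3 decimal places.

The posterior is symmetric, so the 90% equal-tailed interval is β₀ = 2.4 ± z·3.29 with z = 1.645.
Half-width: 1.645 × 3.29 = 5.412.
2.4 − 5.412 = -3.012; 2.4 + 5.412 = 7.812.

[-3.012, 7.812]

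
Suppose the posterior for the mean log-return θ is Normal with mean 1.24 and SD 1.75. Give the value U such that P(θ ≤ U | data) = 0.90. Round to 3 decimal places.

Need U with P(θ ≤ U) = 0.90: U = 1.24 + z_{0.1}·1.75.
z = 1.282; U = 1.24 + 1.282 × 1.75 = 3.483.

3.483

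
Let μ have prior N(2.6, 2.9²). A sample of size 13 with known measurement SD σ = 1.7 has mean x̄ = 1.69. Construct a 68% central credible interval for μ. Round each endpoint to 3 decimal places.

Posterior precision = 1/2.9² + 13/1.7² = 0.1189 + 4.4983 = 4.6172, so posterior SD = 0.4654.
Posterior mean = (2.6/2.9² + 13·1.69/1.7²) / 4.6172 = 1.7134.
Interval: 1.7134 ± 0.994 × 0.4654 → [1.251, 2.176].

[1.251, 2.176]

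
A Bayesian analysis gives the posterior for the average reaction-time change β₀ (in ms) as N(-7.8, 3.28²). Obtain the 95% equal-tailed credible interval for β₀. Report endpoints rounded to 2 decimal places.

[-14.23, -1.37]

The posterior is symmetric, so the 95% equal-tailed interval is β₀ = -7.8 ± z·3.28 with z = 1.960.
Half-width: 1.960 × 3.28 = 6.43.
-7.8 − 6.43 = -14.23; -7.8 + 6.43 = -1.37.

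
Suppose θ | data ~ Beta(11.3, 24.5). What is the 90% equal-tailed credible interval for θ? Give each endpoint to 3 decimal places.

[0.196, 0.448]

Posterior: Beta(11.3, 24.5).
Equal-tailed 90% interval: the 0.05 and 0.95 quantiles of Beta(11.3, 24.5).
Posterior mean ≈ 0.316, SD ≈ 0.077; a Normal approximation gives roughly [0.190, 0.442].
Exact: F⁻¹(0.05) = 0.196; F⁻¹(0.95) = 0.448.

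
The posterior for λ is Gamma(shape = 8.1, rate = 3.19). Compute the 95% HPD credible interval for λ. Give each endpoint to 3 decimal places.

[0.952, 4.316]

The posterior is unimodal and skewed, so the HPD interval has equal density at both endpoints and is the shortest 95% interval.
Solving f(0.952) = f(4.316) with F(4.316) − F(0.952) = 0.95 gives [0.952, 4.316].
For comparison, the equal-tailed interval is [1.103, 4.564]; the HPD is narrower and shifted toward the mode.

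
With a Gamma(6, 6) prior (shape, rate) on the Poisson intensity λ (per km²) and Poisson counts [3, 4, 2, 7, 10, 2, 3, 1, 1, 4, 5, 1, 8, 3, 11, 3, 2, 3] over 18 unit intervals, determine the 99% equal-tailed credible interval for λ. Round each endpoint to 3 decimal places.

[2.416, 4.324]

Posterior: Gamma(6+73, 6+18) = Gamma(79, 24) (shape, rate).
Equal-tailed 99% interval: Gamma(79, 24) quantiles at 0.005 and 0.995.
Posterior mean ≈ 3.292, SD ≈ 0.370; a Normal approximation gives roughly [2.338, 4.246].
Exact: lower = 2.416; upper = 4.324.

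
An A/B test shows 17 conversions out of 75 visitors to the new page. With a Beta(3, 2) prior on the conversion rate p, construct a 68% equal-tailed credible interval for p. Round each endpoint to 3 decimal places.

[0.202, 0.298]

Posterior: Beta(3+17, 2+58) = Beta(20, 60).
Equal-tailed 68% interval: the 0.16 and 0.84 quantiles of Beta(20, 60).
Posterior mean ≈ 0.250, SD ≈ 0.048; a Normal approximation gives roughly [0.202, 0.298].
Exact: F⁻¹(0.16) = 0.202; F⁻¹(0.84) = 0.298.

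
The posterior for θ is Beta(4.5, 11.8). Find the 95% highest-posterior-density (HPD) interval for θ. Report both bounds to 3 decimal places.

The posterior is unimodal and skewed, so the HPD interval has equal density at both endpoints and is the shortest 95% interval.
Solving f(0.080) = f(0.487) with F(0.487) − F(0.080) = 0.95 gives [0.080, 0.487].
For comparison, the equal-tailed interval is [0.095, 0.509]; the HPD is narrower and shifted toward the mode.

[0.080, 0.487]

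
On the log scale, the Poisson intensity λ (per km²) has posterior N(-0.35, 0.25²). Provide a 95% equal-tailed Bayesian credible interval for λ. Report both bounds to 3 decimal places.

On the log scale the 95% interval is -0.35 ± 1.960 × 0.25 = [-0.8400, 0.1400].
Exponentiate: [e^-0.8400, e^0.1400] = [0.432, 1.150].

[0.432, 1.150]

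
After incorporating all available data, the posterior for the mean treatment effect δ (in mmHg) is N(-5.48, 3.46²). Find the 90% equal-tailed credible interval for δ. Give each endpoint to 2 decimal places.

[-11.17, 0.21]

The posterior is symmetric, so the 90% equal-tailed interval is δ = -5.48 ± z·3.46 with z = 1.645.
Half-width: 1.645 × 3.46 = 5.69.
-5.48 − 5.69 = -11.17; -5.48 + 5.69 = 0.21.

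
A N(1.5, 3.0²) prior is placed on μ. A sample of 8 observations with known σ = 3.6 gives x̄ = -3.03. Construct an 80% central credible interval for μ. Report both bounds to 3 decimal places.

Posterior precision = 1/3.0² + 8/3.6² = 0.1111 + 0.6173 = 0.7284, so posterior SD = 1.1717.
Posterior mean = (1.5/3.0² + 8·-3.03/3.6²) / 0.7284 = -2.3390.
Interval: -2.3390 ± 1.282 × 1.1717 → [-3.841, -0.837].

[-3.841, -0.837]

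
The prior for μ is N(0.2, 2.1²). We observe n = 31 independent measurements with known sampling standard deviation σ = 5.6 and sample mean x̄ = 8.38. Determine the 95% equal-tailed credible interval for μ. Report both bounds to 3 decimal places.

Posterior precision = 1/2.1² + 31/5.6² = 0.2268 + 0.9885 = 1.2153, so posterior SD = 0.9071.
Posterior mean = (0.2/2.1² + 31·8.38/5.6²) / 1.2153 = 6.8537.
Interval: 6.8537 ± 1.960 × 0.9071 → [5.076, 8.632].

[5.076, 8.632]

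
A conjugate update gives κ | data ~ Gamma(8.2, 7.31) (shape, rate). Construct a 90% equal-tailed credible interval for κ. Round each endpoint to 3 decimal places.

[0.564, 1.834]

Posterior: Gamma(shape 8.2, rate 7.31).
Equal-tailed 90% interval: Gamma(8.2, 7.31) quantiles at 0.05 and 0.95.
Posterior mean ≈ 1.122, SD ≈ 0.392; a Normal approximation gives roughly [0.477, 1.766].
Exact: lower = 0.564; upper = 1.834.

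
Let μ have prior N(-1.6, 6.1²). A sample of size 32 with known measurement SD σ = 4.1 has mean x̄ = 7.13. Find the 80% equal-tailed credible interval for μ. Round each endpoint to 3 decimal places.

[6.086, 7.931]

Posterior precision = 1/6.1² + 32/4.1² = 0.0269 + 1.9036 = 1.9305, so posterior SD = 0.7197.
Posterior mean = (-1.6/6.1² + 32·7.13/4.1²) / 1.9305 = 7.0085.
Interval: 7.0085 ± 1.282 × 0.7197 → [6.086, 7.931].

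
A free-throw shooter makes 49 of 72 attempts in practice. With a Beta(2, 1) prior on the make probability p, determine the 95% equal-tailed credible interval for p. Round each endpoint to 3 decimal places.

[0.571, 0.780]

Posterior: Beta(2+49, 1+23) = Beta(51, 24).
Equal-tailed 95% interval: the 0.025 and 0.975 quantiles of Beta(51, 24).
Posterior mean ≈ 0.680, SD ≈ 0.054; a Normal approximation gives roughly [0.575, 0.785].
Exact: F⁻¹(0.025) = 0.571; F⁻¹(0.975) = 0.780.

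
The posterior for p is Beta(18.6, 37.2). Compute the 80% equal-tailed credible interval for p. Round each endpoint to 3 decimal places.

[0.254, 0.415]

Posterior: Beta(18.6, 37.2).
Equal-tailed 80% interval: the 0.1 and 0.9 quantiles of Beta(18.6, 37.2).
Posterior mean ≈ 0.333, SD ≈ 0.063; a Normal approximation gives roughly [0.253, 0.413].
Exact: F⁻¹(0.1) = 0.254; F⁻¹(0.9) = 0.415.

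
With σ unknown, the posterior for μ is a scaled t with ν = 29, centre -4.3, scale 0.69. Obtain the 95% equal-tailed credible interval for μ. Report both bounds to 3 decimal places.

The t_29 distribution is symmetric; the 95% interval is -4.3 ± t·0.69 with t_{0.975,29} = 2.045.
Half-width: 2.045 × 0.69 = 1.411.
-4.3 − 1.411 = -5.711; -4.3 + 1.411 = -2.889.

[-5.711, -2.889]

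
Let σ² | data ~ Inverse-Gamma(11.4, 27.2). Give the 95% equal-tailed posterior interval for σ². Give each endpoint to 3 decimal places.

[1.438, 4.711]

Inverse-Gamma(11.4, 27.2) quantiles: F⁻¹(0.025) and F⁻¹(0.975).
Equivalently, 1/σ² ~ Gamma(11.4, rate = 27.2); invert its 0.975 and 0.025 quantiles.
Posterior mean ≈ 2.615, SD ≈ 0.853; a Normal approximation gives roughly [0.943, 4.287].
Exact: lower = 1.438; upper = 4.711.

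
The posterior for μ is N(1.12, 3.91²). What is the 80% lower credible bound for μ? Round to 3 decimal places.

Need L with P(μ ≥ L) = 0.80: L = 1.12 − z_{0.2}·3.91.
z = 0.842; L = 1.12 − 0.842 × 3.91 = -2.171.

-2.171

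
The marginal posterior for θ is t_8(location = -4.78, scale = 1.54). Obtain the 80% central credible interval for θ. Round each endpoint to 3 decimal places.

[-6.931, -2.629]

The t_8 distribution is symmetric; the 80% interval is -4.78 ± t·1.54 with t_{0.9,8} = 1.397.
Half-width: 1.397 × 1.54 = 2.151.
-4.78 − 2.151 = -6.931; -4.78 + 2.151 = -2.629.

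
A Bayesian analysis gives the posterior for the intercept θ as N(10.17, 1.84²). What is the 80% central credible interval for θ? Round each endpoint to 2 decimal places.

[7.81, 12.53]

The posterior is symmetric, so the 80% equal-tailed interval is θ = 10.17 ± z·1.84 with z = 1.282.
Half-width: 1.282 × 1.84 = 2.36.
10.17 − 2.36 = 7.81; 10.17 + 2.36 = 12.53.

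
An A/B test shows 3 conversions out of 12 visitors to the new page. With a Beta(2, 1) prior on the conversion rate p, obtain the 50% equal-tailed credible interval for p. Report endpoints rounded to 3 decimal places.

Posterior: Beta(2+3, 1+9) = Beta(5, 10).
Equal-tailed 50% interval: the 0.25 and 0.75 quantiles of Beta(5, 10).
Posterior mean ≈ 0.333, SD ≈ 0.118; a Normal approximation gives roughly [0.254, 0.413].
Exact: F⁻¹(0.25) = 0.247; F⁻¹(0.75) = 0.412.

[0.247, 0.412]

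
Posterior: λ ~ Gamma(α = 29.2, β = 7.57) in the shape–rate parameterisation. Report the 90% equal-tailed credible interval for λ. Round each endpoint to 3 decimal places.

[2.763, 5.102]

Posterior: Gamma(shape 29.2, rate 7.57).
Equal-tailed 90% interval: Gamma(29.2, 7.57) quantiles at 0.05 and 0.95.
Posterior mean ≈ 3.857, SD ≈ 0.714; a Normal approximation gives roughly [2.683, 5.031].
Exact: lower = 2.763; upper = 5.102.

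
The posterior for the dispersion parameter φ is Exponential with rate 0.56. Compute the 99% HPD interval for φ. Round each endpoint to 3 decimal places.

[0.000, 8.224]

The exponential density is strictly decreasing on [0, ∞), so the HPD interval is anchored at 0: [0, q] with P(φ ≤ q) = 0.99.
q = −ln(1 − 0.99) / 0.56 = 4.6052 / 0.56 = 8.224.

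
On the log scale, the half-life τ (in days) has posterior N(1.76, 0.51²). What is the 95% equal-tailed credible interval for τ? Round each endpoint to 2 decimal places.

On the log scale the 95% interval is 1.76 ± 1.960 × 0.51 = [0.7604, 2.7596].
Exponentiate: [e^0.7604, e^2.7596] = [2.14, 15.79].

[2.14, 15.79]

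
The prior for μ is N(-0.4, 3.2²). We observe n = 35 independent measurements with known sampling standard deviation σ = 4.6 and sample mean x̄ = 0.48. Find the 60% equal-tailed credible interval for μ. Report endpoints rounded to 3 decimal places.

Posterior precision = 1/3.2² + 35/4.6² = 0.0977 + 1.6541 = 1.7517, so posterior SD = 0.7556.
Posterior mean = (-0.4/3.2² + 35·0.48/4.6²) / 1.7517 = 0.4309.
Interval: 0.4309 ± 0.842 × 0.7556 → [-0.205, 1.067].

[-0.205, 1.067]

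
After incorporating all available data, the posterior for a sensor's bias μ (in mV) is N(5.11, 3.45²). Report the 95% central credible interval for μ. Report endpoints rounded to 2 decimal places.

The posterior is symmetric, so the 95% equal-tailed interval is μ = 5.11 ± z·3.45 with z = 1.960.
Half-width: 1.960 × 3.45 = 6.76.
5.11 − 6.76 = -1.65; 5.11 + 6.76 = 11.87.

[-1.65, 11.87]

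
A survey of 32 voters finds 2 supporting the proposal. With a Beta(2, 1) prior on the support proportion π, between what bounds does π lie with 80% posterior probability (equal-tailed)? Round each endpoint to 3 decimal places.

Posterior: Beta(2+2, 1+30) = Beta(4, 31).
Equal-tailed 80% interval: the 0.1 and 0.9 quantiles of Beta(4, 31).
Posterior mean ≈ 0.114, SD ≈ 0.053; a Normal approximation gives roughly [0.046, 0.182].
Exact: F⁻¹(0.1) = 0.052; F⁻¹(0.9) = 0.186.

[0.052, 0.186]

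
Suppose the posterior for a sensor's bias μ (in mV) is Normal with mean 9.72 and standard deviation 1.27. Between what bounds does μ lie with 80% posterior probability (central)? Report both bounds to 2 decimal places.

The posterior is symmetric, so the 80% equal-tailed interval is μ = 9.72 ± z·1.27 with z = 1.282.
Half-width: 1.282 × 1.27 = 1.63.
9.72 − 1.63 = 8.09; 9.72 + 1.63 = 11.35.

[8.09, 11.35]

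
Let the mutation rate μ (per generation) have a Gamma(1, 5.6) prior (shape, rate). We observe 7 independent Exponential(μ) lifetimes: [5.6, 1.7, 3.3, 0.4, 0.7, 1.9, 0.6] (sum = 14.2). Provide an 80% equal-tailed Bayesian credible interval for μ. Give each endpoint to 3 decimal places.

Posterior: Gamma(1+7, 5.6+14.2) = Gamma(8, 19.8) (shape, rate).
Equal-tailed 80% interval: Gamma(8, 19.8) quantiles at 0.1 and 0.9.
Posterior mean ≈ 0.404, SD ≈ 0.143; a Normal approximation gives roughly [0.221, 0.587].
Exact: lower = 0.235; upper = 0.594.

[0.235, 0.594]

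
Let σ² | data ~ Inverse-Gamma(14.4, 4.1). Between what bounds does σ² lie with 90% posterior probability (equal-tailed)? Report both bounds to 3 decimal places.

[0.194, 0.467]

Inverse-Gamma(14.4, 4.1) quantiles: F⁻¹(0.05) and F⁻¹(0.95).
Equivalently, 1/σ² ~ Gamma(14.4, rate = 4.1); invert its 0.95 and 0.05 quantiles.
Posterior mean ≈ 0.306, SD ≈ 0.087; a Normal approximation gives roughly [0.163, 0.449].
Exact: lower = 0.194; upper = 0.467.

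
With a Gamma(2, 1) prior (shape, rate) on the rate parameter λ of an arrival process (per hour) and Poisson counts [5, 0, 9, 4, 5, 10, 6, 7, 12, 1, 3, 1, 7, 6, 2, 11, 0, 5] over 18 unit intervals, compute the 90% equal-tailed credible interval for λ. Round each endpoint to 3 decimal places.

Posterior: Gamma(2+94, 1+18) = Gamma(96, 19) (shape, rate).
Equal-tailed 90% interval: Gamma(96, 19) quantiles at 0.05 and 0.95.
Posterior mean ≈ 5.053, SD ≈ 0.516; a Normal approximation gives roughly [4.204, 5.901].
Exact: lower = 4.235; upper = 5.930.

[4.235, 5.930]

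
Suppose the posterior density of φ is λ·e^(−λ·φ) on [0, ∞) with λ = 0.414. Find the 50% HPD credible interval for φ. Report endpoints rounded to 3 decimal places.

[0.000, 1.674]

The exponential density is strictly decreasing on [0, ∞), so the HPD interval is anchored at 0: [0, q] with P(φ ≤ q) = 0.50.
q = −ln(1 − 0.50) / 0.414 = 0.6931 / 0.414 = 1.674.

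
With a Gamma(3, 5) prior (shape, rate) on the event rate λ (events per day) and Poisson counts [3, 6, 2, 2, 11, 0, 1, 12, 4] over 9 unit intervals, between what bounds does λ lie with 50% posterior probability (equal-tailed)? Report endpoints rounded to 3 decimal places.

[2.812, 3.448]

Posterior: Gamma(3+41, 5+9) = Gamma(44, 14) (shape, rate).
Equal-tailed 50% interval: Gamma(44, 14) quantiles at 0.25 and 0.75.
Posterior mean ≈ 3.143, SD ≈ 0.474; a Normal approximation gives roughly [2.823, 3.462].
Exact: lower = 2.812; upper = 3.448.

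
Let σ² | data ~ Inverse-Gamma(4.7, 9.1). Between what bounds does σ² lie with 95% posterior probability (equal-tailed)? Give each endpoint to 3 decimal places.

[0.928, 6.241]

Inverse-Gamma(4.7, 9.1) quantiles: F⁻¹(0.025) and F⁻¹(0.975).
Equivalently, 1/σ² ~ Gamma(4.7, rate = 9.1); invert its 0.975 and 0.025 quantiles.
Posterior mean ≈ 2.459, SD ≈ 1.497; a Normal approximation gives roughly [-0.474, 5.393].
Exact: lower = 0.928; upper = 6.241.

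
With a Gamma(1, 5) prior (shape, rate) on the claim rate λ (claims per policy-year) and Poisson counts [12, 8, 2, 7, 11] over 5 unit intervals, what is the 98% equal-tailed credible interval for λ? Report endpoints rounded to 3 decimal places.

[2.759, 5.735]

Posterior: Gamma(1+40, 5+5) = Gamma(41, 10) (shape, rate).
Equal-tailed 98% interval: Gamma(41, 10) quantiles at 0.01 and 0.99.
Posterior mean ≈ 4.100, SD ≈ 0.640; a Normal approximation gives roughly [2.610, 5.590].
Exact: lower = 2.759; upper = 5.735.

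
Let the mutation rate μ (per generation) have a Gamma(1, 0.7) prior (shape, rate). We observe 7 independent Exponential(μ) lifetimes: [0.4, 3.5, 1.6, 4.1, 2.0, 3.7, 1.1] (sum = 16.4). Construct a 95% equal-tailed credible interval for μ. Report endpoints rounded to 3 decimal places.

[0.202, 0.843]

Posterior: Gamma(1+7, 0.7+16.4) = Gamma(8, 17.1) (shape, rate).
Equal-tailed 95% interval: Gamma(8, 17.1) quantiles at 0.025 and 0.975.
Posterior mean ≈ 0.468, SD ≈ 0.165; a Normal approximation gives roughly [0.144, 0.792].
Exact: lower = 0.202; upper = 0.843.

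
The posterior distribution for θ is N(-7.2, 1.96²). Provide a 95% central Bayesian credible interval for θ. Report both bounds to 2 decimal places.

The posterior is symmetric, so the 95% equal-tailed interval is θ = -7.2 ± z·1.96 with z = 1.960.
Half-width: 1.960 × 1.96 = 3.84.
-7.2 − 3.84 = -11.04; -7.2 + 3.84 = -3.36.

[-11.04, -3.36]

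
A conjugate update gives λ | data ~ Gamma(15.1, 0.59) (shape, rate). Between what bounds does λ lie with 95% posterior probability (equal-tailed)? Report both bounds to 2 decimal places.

[14.36, 40.03]

Posterior: Gamma(shape 15.1, rate 0.59).
Equal-tailed 95% interval: Gamma(15.1, 0.59) quantiles at 0.025 and 0.975.
Posterior mean ≈ 25.59, SD ≈ 6.59; a Normal approximation gives roughly [12.68, 38.50].
Exact: lower = 14.36; upper = 40.03.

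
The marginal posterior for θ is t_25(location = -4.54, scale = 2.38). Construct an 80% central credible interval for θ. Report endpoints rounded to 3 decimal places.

The t_25 distribution is symmetric; the 80% interval is -4.54 ± t·2.38 with t_{0.9,25} = 1.316.
Half-width: 1.316 × 2.38 = 3.133.
-4.54 − 3.133 = -7.673; -4.54 + 3.133 = -1.407.

[-7.673, -1.407]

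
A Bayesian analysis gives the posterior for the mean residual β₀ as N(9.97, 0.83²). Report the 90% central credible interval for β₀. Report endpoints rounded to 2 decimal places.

[8.60, 11.34]

The posterior is symmetric, so the 90% equal-tailed interval is β₀ = 9.97 ± z·0.83 with z = 1.645.
Half-width: 1.645 × 0.83 = 1.37.
9.97 − 1.37 = 8.60; 9.97 + 1.37 = 11.34.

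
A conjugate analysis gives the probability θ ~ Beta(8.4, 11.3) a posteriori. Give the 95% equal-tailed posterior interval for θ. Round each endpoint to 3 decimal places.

Posterior: Beta(8.4, 11.3).
Equal-tailed 95% interval: the 0.025 and 0.975 quantiles of Beta(8.4, 11.3).
Posterior mean ≈ 0.426, SD ≈ 0.109; a Normal approximation gives roughly [0.213, 0.639].
Exact: F⁻¹(0.025) = 0.223; F⁻¹(0.975) = 0.644.

[0.223, 0.644]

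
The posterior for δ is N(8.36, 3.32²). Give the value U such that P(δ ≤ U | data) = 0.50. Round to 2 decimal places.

8.36

Need U with P(δ ≤ U) = 0.50: U = 8.36 + z_{0.5}·3.32.
z = 0.000; U = 8.36 + 0.000 × 3.32 = 8.36.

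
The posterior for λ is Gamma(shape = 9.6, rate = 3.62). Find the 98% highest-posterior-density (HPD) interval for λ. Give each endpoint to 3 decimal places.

[0.943, 4.817]

The posterior is unimodal and skewed, so the HPD interval has equal density at both endpoints and is the shortest 98% interval.
Solving f(0.943) = f(4.817) with F(4.817) − F(0.943) = 0.98 gives [0.943, 4.817].
For comparison, the equal-tailed interval is [1.071, 5.037]; the HPD is narrower and shifted toward the mode.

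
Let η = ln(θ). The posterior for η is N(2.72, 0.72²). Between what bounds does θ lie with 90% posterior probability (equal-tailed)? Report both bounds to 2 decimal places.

On the log scale the 90% interval is 2.72 ± 1.645 × 0.72 = [1.5357, 3.9043].
Exponentiate: [e^1.5357, e^3.9043] = [4.64, 49.62].

[4.64, 49.62]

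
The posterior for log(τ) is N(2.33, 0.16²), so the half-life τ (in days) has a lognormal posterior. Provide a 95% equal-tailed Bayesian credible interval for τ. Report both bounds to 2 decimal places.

[7.51, 14.06]

On the log scale the 95% interval is 2.33 ± 1.960 × 0.16 = [2.0164, 2.6436].
Exponentiate: [e^2.0164, e^2.6436] = [7.51, 14.06].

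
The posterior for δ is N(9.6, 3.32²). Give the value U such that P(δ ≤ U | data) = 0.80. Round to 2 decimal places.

12.39

Need U with P(δ ≤ U) = 0.80: U = 9.6 + z_{0.2}·3.32.
z = 0.842; U = 9.6 + 0.842 × 3.32 = 12.39.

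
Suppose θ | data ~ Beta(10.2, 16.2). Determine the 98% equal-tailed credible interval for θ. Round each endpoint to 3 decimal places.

Posterior: Beta(10.2, 16.2).
Equal-tailed 98% interval: the 0.01 and 0.99 quantiles of Beta(10.2, 16.2).
Posterior mean ≈ 0.386, SD ≈ 0.093; a Normal approximation gives roughly [0.170, 0.603].
Exact: F⁻¹(0.01) = 0.187; F⁻¹(0.99) = 0.610.

[0.187, 0.610]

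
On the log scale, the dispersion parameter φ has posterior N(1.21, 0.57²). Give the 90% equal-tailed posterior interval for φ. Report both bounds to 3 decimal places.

[1.313, 8.564]

On the log scale the 90% interval is 1.21 ± 1.645 × 0.57 = [0.2724, 2.1476].
Exponentiate: [e^0.2724, e^2.1476] = [1.313, 8.564].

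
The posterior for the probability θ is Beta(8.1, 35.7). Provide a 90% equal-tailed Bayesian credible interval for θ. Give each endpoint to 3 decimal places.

Posterior: Beta(8.1, 35.7).
Equal-tailed 90% interval: the 0.05 and 0.95 quantiles of Beta(8.1, 35.7).
Posterior mean ≈ 0.185, SD ≈ 0.058; a Normal approximation gives roughly [0.090, 0.280].
Exact: F⁻¹(0.05) = 0.098; F⁻¹(0.95) = 0.288.

[0.098, 0.288]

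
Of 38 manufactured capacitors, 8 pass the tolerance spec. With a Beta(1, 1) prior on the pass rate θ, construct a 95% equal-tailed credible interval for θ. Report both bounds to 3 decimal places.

Posterior: Beta(1+8, 1+30) = Beta(9, 31).
Equal-tailed 95% interval: the 0.025 and 0.975 quantiles of Beta(9, 31).
Posterior mean ≈ 0.225, SD ≈ 0.065; a Normal approximation gives roughly [0.097, 0.353].
Exact: F⁻¹(0.025) = 0.111; F⁻¹(0.975) = 0.365.

[0.111, 0.365]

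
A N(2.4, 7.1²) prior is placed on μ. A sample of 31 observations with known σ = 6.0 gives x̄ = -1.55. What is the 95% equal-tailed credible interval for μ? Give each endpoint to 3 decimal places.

Posterior precision = 1/7.1² + 31/6.0² = 0.0198 + 0.8611 = 0.8809, so posterior SD = 1.0654.
Posterior mean = (2.4/7.1² + 31·-1.55/6.0²) / 0.8809 = -1.4611.
Interval: -1.4611 ± 1.960 × 1.0654 → [-3.549, 0.627].

[-3.549, 0.627]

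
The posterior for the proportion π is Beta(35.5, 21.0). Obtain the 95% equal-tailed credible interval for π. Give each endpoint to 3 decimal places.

Posterior: Beta(35.5, 21.0).
Equal-tailed 95% interval: the 0.025 and 0.975 quantiles of Beta(35.5, 21.0).
Posterior mean ≈ 0.628, SD ≈ 0.064; a Normal approximation gives roughly [0.503, 0.753].
Exact: F⁻¹(0.025) = 0.500; F⁻¹(0.975) = 0.748.

[0.500, 0.748]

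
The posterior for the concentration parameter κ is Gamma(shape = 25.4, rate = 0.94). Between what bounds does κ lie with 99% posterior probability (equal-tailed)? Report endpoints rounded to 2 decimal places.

Posterior: Gamma(shape 25.4, rate 0.94).
Equal-tailed 99% interval: Gamma(25.4, 0.94) quantiles at 0.005 and 0.995.
Posterior mean ≈ 27.02, SD ≈ 5.36; a Normal approximation gives roughly [13.21, 40.83].
Exact: lower = 15.21; upper = 42.82.

[15.21, 42.82]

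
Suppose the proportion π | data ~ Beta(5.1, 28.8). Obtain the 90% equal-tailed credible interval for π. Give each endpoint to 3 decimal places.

[0.064, 0.261]

Posterior: Beta(5.1, 28.8).
Equal-tailed 90% interval: the 0.05 and 0.95 quantiles of Beta(5.1, 28.8).
Posterior mean ≈ 0.150, SD ≈ 0.061; a Normal approximation gives roughly [0.051, 0.250].
Exact: F⁻¹(0.05) = 0.064; F⁻¹(0.95) = 0.261.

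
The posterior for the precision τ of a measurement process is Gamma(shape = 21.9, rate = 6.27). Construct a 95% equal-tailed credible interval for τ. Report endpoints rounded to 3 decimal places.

Posterior: Gamma(shape 21.9, rate 6.27).
Equal-tailed 95% interval: Gamma(21.9, 6.27) quantiles at 0.025 and 0.975.
Posterior mean ≈ 3.493, SD ≈ 0.746; a Normal approximation gives roughly [2.030, 4.956].
Exact: lower = 2.186; upper = 5.100.

[2.186, 5.100]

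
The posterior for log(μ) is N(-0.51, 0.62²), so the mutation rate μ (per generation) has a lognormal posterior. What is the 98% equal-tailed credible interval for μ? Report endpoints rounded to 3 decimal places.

[0.142, 2.540]

On the log scale the 98% interval is -0.51 ± 2.326 × 0.62 = [-1.9523, 0.9323].
Exponentiate: [e^-1.9523, e^0.9323] = [0.142, 2.540].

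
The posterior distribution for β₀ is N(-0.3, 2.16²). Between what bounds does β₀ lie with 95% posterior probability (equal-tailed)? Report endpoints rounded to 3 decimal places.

The posterior is symmetric, so the 95% equal-tailed interval is β₀ = -0.3 ± z·2.16 with z = 1.960.
Half-width: 1.960 × 2.16 = 4.234.
-0.3 − 4.234 = -4.534; -0.3 + 4.234 = 3.934.

[-4.534, 3.934]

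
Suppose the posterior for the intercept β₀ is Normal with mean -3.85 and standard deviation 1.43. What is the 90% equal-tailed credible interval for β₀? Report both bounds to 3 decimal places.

The posterior is symmetric, so the 90% equal-tailed interval is β₀ = -3.85 ± z·1.43 with z = 1.645.
Half-width: 1.645 × 1.43 = 2.352.
-3.85 − 2.352 = -6.202; -3.85 + 2.352 = -1.498.

[-6.202, -1.498]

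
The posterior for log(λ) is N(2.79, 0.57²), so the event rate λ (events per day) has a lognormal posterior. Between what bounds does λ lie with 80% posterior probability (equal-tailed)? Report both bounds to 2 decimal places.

On the log scale the 80% interval is 2.79 ± 1.282 × 0.57 = [2.0595, 3.5205].
Exponentiate: [e^2.0595, e^3.5205] = [7.84, 33.80].

[7.84, 33.80]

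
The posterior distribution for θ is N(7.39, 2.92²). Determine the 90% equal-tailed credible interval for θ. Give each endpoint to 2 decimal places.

The posterior is symmetric, so the 90% equal-tailed interval is θ = 7.39 ± z·2.92 with z = 1.645.
Half-width: 1.645 × 2.92 = 4.80.
7.39 − 4.80 = 2.59; 7.39 + 4.80 = 12.19.

[2.59, 12.19]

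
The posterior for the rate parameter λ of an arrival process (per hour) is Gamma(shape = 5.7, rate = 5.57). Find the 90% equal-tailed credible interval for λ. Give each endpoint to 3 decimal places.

Posterior: Gamma(shape 5.7, rate 5.57).
Equal-tailed 90% interval: Gamma(5.7, 5.57) quantiles at 0.05 and 0.95.
Posterior mean ≈ 1.023, SD ≈ 0.429; a Normal approximation gives roughly [0.318, 1.728].
Exact: lower = 0.434; upper = 1.815.

[0.434, 1.815]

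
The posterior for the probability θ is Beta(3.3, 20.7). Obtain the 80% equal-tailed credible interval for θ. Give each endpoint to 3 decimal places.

[0.057, 0.231]

Posterior: Beta(3.3, 20.7).
Equal-tailed 80% interval: the 0.1 and 0.9 quantiles of Beta(3.3, 20.7).
Posterior mean ≈ 0.137, SD ≈ 0.069; a Normal approximation gives roughly [0.049, 0.226].
Exact: F⁻¹(0.1) = 0.057; F⁻¹(0.9) = 0.231.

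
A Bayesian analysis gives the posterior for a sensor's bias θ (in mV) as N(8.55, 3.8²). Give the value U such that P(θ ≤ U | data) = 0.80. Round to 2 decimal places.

11.75

Need U with P(θ ≤ U) = 0.80: U = 8.55 + z_{0.2}·3.8.
z = 0.842; U = 8.55 + 0.842 × 3.8 = 11.75.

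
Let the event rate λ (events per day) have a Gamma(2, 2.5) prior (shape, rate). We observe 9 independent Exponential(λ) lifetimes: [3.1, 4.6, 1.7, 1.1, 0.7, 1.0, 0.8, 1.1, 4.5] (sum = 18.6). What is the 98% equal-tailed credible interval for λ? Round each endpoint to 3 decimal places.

[0.226, 0.955]

Posterior: Gamma(2+9, 2.5+18.6) = Gamma(11, 21.1) (shape, rate).
Equal-tailed 98% interval: Gamma(11, 21.1) quantiles at 0.01 and 0.99.
Posterior mean ≈ 0.521, SD ≈ 0.157; a Normal approximation gives roughly [0.156, 0.887].
Exact: lower = 0.226; upper = 0.955.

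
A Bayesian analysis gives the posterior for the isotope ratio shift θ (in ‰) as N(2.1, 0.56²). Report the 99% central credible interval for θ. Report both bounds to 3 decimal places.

The posterior is symmetric, so the 99% equal-tailed interval is θ = 2.1 ± z·0.56 with z = 2.576.
Half-width: 2.576 × 0.56 = 1.442.
2.1 − 1.442 = 0.658; 2.1 + 1.442 = 3.542.

[0.658, 3.542]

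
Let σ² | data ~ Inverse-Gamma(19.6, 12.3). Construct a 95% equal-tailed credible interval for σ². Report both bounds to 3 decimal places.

Inverse-Gamma(19.6, 12.3) quantiles: F⁻¹(0.025) and F⁻¹(0.975).
Equivalently, 1/σ² ~ Gamma(19.6, rate = 12.3); invert its 0.975 and 0.025 quantiles.
Posterior mean ≈ 0.661, SD ≈ 0.158; a Normal approximation gives roughly [0.352, 0.970].
Exact: lower = 0.421; upper = 1.033.

[0.421, 1.033]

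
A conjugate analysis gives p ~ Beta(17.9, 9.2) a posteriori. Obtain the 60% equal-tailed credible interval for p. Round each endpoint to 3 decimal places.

Posterior: Beta(17.9, 9.2).
Equal-tailed 60% interval: the 0.2 and 0.8 quantiles of Beta(17.9, 9.2).
Posterior mean ≈ 0.661, SD ≈ 0.089; a Normal approximation gives roughly [0.585, 0.736].
Exact: F⁻¹(0.2) = 0.585; F⁻¹(0.8) = 0.738.

[0.585, 0.738]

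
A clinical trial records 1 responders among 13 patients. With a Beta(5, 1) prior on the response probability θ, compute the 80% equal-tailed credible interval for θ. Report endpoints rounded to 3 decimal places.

Posterior: Beta(5+1, 1+12) = Beta(6, 13).
Equal-tailed 80% interval: the 0.1 and 0.9 quantiles of Beta(6, 13).
Posterior mean ≈ 0.316, SD ≈ 0.104; a Normal approximation gives roughly [0.183, 0.449].
Exact: F⁻¹(0.1) = 0.185; F⁻¹(0.9) = 0.455.

[0.185, 0.455]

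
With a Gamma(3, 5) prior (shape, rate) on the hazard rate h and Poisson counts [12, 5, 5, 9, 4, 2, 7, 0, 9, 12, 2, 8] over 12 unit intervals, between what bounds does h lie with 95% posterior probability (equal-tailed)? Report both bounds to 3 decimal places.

[3.627, 5.661]

Posterior: Gamma(3+75, 5+12) = Gamma(78, 17) (shape, rate).
Equal-tailed 95% interval: Gamma(78, 17) quantiles at 0.025 and 0.975.
Posterior mean ≈ 4.588, SD ≈ 0.520; a Normal approximation gives roughly [3.570, 5.606].
Exact: lower = 3.627; upper = 5.661.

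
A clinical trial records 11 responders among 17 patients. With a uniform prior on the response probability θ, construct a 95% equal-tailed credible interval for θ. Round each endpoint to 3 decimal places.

[0.410, 0.827]

Posterior: Beta(1+11, 1+6) = Beta(12, 7).
Equal-tailed 95% interval: the 0.025 and 0.975 quantiles of Beta(12, 7).
Posterior mean ≈ 0.632, SD ≈ 0.108; a Normal approximation gives roughly [0.420, 0.843].
Exact: F⁻¹(0.025) = 0.410; F⁻¹(0.975) = 0.827.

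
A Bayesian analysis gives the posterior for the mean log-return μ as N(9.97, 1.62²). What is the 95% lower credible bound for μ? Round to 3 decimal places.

Need L with P(μ ≥ L) = 0.95: L = 9.97 − z_{0.05}·1.62.
z = 1.645; L = 9.97 − 1.645 × 1.62 = 7.305.

7.305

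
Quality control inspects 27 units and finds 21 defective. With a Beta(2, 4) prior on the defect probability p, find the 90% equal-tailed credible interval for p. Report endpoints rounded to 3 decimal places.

[0.561, 0.820]

Posterior: Beta(2+21, 4+6) = Beta(23, 10).
Equal-tailed 90% interval: the 0.05 and 0.95 quantiles of Beta(23, 10).
Posterior mean ≈ 0.697, SD ≈ 0.079; a Normal approximation gives roughly [0.567, 0.827].
Exact: F⁻¹(0.05) = 0.561; F⁻¹(0.95) = 0.820.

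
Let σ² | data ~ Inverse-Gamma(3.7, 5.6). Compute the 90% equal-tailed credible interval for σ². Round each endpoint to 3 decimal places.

[0.765, 4.686]

Inverse-Gamma(3.7, 5.6) quantiles: F⁻¹(0.05) and F⁻¹(0.95).
Equivalently, 1/σ² ~ Gamma(3.7, rate = 5.6); invert its 0.95 and 0.05 quantiles.
Posterior mean ≈ 2.074, SD ≈ 1.591; a Normal approximation gives roughly [-0.542, 4.691].
Exact: lower = 0.765; upper = 4.686.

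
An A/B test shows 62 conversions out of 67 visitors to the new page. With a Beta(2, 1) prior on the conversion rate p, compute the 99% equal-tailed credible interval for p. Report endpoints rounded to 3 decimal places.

[0.808, 0.977]

Posterior: Beta(2+62, 1+5) = Beta(64, 6).
Equal-tailed 99% interval: the 0.005 and 0.995 quantiles of Beta(64, 6).
Posterior mean ≈ 0.914, SD ≈ 0.033; a Normal approximation gives roughly [0.829, 1.000].
Exact: F⁻¹(0.005) = 0.808; F⁻¹(0.995) = 0.977.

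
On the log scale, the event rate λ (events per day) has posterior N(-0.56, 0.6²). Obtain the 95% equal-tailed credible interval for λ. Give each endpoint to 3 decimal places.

On the log scale the 95% interval is -0.56 ± 1.960 × 0.6 = [-1.7360, 0.6160].
Exponentiate: [e^-1.7360, e^0.6160] = [0.176, 1.851].

[0.176, 1.851]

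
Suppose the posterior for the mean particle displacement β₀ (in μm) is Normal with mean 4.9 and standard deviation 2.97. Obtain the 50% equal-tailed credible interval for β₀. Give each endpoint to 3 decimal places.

[2.897, 6.903]

The posterior is symmetric, so the 50% equal-tailed interval is β₀ = 4.9 ± z·2.97 with z = 0.674.
Half-width: 0.674 × 2.97 = 2.003.
4.9 − 2.003 = 2.897; 4.9 + 2.003 = 6.903.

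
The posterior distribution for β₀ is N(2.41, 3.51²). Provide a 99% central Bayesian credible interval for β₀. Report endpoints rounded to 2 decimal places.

[-6.63, 11.45]

The posterior is symmetric, so the 99% equal-tailed interval is β₀ = 2.41 ± z·3.51 with z = 2.576.
Half-width: 2.576 × 3.51 = 9.04.
2.41 − 9.04 = -6.63; 2.41 + 9.04 = 11.45.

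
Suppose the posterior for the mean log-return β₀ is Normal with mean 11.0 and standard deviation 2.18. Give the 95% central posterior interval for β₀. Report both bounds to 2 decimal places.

[6.73, 15.27]

The posterior is symmetric, so the 95% equal-tailed interval is β₀ = 11.0 ± z·2.18 with z = 1.960.
Half-width: 1.960 × 2.18 = 4.27.
11.0 − 4.27 = 6.73; 11.0 + 4.27 = 15.27.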